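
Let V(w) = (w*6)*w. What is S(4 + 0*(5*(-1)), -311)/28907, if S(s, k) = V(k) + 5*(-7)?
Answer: 580291/28907 ≈ 20.074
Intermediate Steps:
V(w) = 6*w² (V(w) = (6*w)*w = 6*w²)
S(s, k) = -35 + 6*k² (S(s, k) = 6*k² + 5*(-7) = 6*k² - 35 = -35 + 6*k²)
S(4 + 0*(5*(-1)), -311)/28907 = (-35 + 6*(-311)²)/28907 = (-35 + 6*96721)*(1/28907) = (-35 + 580326)*(1/28907) = 580291*(1/28907) = 580291/28907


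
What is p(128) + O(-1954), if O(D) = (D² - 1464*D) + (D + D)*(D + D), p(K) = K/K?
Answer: 21951237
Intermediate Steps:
p(K) = 1
O(D) = -1464*D + 5*D² (O(D) = (D² - 1464*D) + (2*D)*(2*D) = (D² - 1464*D) + 4*D² = -1464*D + 5*D²)
p(128) + O(-1954) = 1 - 1954*(-1464 + 5*(-1954)) = 1 - 1954*(-1464 - 9770) = 1 - 1954*(-11234) = 1 + 21951236 = 21951237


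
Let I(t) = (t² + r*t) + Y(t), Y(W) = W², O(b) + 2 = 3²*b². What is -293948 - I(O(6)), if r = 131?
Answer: -543498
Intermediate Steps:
O(b) = -2 + 9*b² (O(b) = -2 + 3²*b² = -2 + 9*b²)
I(t) = 2*t² + 131*t (I(t) = (t² + 131*t) + t² = 2*t² + 131*t)
-293948 - I(O(6)) = -293948 - (-2 + 9*6²)*(131 + 2*(-2 + 9*6²)) = -293948 - (-2 + 9*36)*(131 + 2*(-2 + 9*36)) = -293948 - (-2 + 324)*(131 + 2*(-2 + 324)) = -293948 - 322*(131 + 2*322) = -293948 - 322*(131 + 644) = -293948 - 322*775 = -293948 - 1*249550 = -293948 - 249550 = -543498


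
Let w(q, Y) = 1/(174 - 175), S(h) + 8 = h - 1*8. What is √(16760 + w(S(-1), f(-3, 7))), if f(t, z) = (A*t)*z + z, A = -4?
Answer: √16759 ≈ 129.46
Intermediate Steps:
f(t, z) = z - 4*t*z (f(t, z) = (-4*t)*z + z = -4*t*z + z = z - 4*t*z)
S(h) = -16 + h (S(h) = -8 + (h - 1*8) = -8 + (h - 8) = -8 + (-8 + h) = -16 + h)
w(q, Y) = -1 (w(q, Y) = 1/(-1) = -1)
√(16760 + w(S(-1), f(-3, 7))) = √(16760 - 1) = √16759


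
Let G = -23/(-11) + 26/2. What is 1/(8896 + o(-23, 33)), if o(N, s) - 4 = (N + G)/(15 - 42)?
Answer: 99/881129 ≈ 0.00011236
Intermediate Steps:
G = 166/11 (G = -23*(-1/11) + 26*(½) = 23/11 + 13 = 166/11 ≈ 15.091)
o(N, s) = 1022/297 - N/27 (o(N, s) = 4 + (N + 166/11)/(15 - 42) = 4 + (166/11 + N)/(-27) = 4 + (166/11 + N)*(-1/27) = 4 + (-166/297 - N/27) = 1022/297 - N/27)
1/(8896 + o(-23, 33)) = 1/(8896 + (1022/297 - 1/27*(-23))) = 1/(8896 + (1022/297 + 23/27)) = 1/(8896 + 425/99) = 1/(881129/99) = 99/881129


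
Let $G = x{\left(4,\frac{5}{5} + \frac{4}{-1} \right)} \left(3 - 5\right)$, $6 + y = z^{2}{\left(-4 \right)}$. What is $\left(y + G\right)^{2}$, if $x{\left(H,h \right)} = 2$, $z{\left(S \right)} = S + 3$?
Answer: $81$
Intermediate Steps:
$z{\left(S \right)} = 3 + S$
$y = -5$ ($y = -6 + \left(3 - 4\right)^{2} = -6 + \left(-1\right)^{2} = -6 + 1 = -5$)
$G = -4$ ($G = 2 \left(3 - 5\right) = 2 \left(-2\right) = -4$)
$\left(y + G\right)^{2} = \left(-5 - 4\right)^{2} = \left(-9\right)^{2} = 81$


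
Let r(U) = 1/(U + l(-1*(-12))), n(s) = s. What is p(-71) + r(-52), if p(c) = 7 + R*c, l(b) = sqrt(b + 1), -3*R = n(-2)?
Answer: -8353/207 - sqrt(13)/2691 ≈ -40.354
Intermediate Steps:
R = 2/3 (R = -1/3*(-2) = 2/3 ≈ 0.66667)
l(b) = sqrt(1 + b)
r(U) = 1/(U + sqrt(13)) (r(U) = 1/(U + sqrt(1 - 1*(-12))) = 1/(U + sqrt(1 + 12)) = 1/(U + sqrt(13)))
p(c) = 7 + 2*c/3
p(-71) + r(-52) = (7 + (2/3)*(-71)) + 1/(-52 + sqrt(13)) = (7 - 142/3) + 1/(-52 + sqrt(13)) = -121/3 + 1/(-52 + sqrt(13))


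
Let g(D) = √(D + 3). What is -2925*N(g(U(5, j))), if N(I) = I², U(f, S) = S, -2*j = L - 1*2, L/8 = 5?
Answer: 46800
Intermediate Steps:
L = 40 (L = 8*5 = 40)
j = -19 (j = -(40 - 1*2)/2 = -(40 - 2)/2 = -½*38 = -19)
g(D) = √(3 + D)
-2925*N(g(U(5, j))) = -2925*(√(3 - 19))² = -2925*(√(-16))² = -2925*(4*I)² = -2925*(-16) = 46800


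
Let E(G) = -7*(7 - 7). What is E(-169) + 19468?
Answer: 19468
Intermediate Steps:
E(G) = 0 (E(G) = -7*0 = 0)
E(-169) + 19468 = 0 + 19468 = 19468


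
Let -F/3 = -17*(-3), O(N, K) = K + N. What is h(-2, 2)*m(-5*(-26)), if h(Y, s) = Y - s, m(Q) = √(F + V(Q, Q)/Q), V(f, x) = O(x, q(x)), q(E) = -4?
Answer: -36*I*√7930/65 ≈ -49.32*I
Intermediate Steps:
V(f, x) = -4 + x
F = -153 (F = -(-51)*(-3) = -3*51 = -153)
m(Q) = √(-153 + (-4 + Q)/Q)
h(-2, 2)*m(-5*(-26)) = (-2 - 1*2)*(2*√(-38 - 1/((-5*(-26))))) = (-2 - 2)*(2*√(-38 - 1/130)) = -8*√(-38 - 1*1/130) = -8*√(-38 - 1/130) = -8*√(-4941/130) = -8*9*I*√7930/130 = -36*I*√7930/65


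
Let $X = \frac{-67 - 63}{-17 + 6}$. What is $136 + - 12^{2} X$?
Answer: $- \frac{17224}{11} \approx -1565.8$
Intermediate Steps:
$X = \frac{130}{11}$ ($X = - \frac{130}{-11} = \left(-130\right) \left(- \frac{1}{11}\right) = \frac{130}{11} \approx 11.818$)
$136 + - 12^{2} X = 136 + - 12^{2} \cdot \frac{130}{11} = 136 + \left(-1\right) 144 \cdot \frac{130}{11} = 136 - \frac{18720}{11} = - \frac{17224}{11}$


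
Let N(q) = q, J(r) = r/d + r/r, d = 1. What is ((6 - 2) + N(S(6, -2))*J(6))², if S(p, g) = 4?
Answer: 1024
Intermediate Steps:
J(r) = 1 + r (J(r) = r/1 + r/r = r*1 + 1 = r + 1 = 1 + r)
((6 - 2) + N(S(6, -2))*J(6))² = ((6 - 2) + 4*(1 + 6))² = (4 + 4*7)² = (4 + 28)² = 32² = 1024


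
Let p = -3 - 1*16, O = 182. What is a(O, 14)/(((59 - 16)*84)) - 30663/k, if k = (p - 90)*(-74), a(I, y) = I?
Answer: -1951549/520257 ≈ -3.7511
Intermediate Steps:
p = -19 (p = -3 - 16 = -19)
k = 8066 (k = (-19 - 90)*(-74) = -109*(-74) = 8066)
a(O, 14)/(((59 - 16)*84)) - 30663/k = 182/(((59 - 16)*84)) - 30663/8066 = 182/((43*84)) - 30663*1/8066 = 182/3612 - 30663/8066 = 182*(1/3612) - 30663/8066 = 13/258 - 30663/8066 = -1951549/520257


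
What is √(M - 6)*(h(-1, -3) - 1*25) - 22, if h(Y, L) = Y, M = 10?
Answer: -74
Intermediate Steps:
√(M - 6)*(h(-1, -3) - 1*25) - 22 = √(10 - 6)*(-1 - 1*25) - 22 = √4*(-1 - 25) - 22 = 2*(-26) - 22 = -52 - 22 = -74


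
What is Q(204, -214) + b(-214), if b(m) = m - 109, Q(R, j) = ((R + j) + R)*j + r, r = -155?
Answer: -41994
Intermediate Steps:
Q(R, j) = -155 + j*(j + 2*R) (Q(R, j) = ((R + j) + R)*j - 155 = (j + 2*R)*j - 155 = j*(j + 2*R) - 155 = -155 + j*(j + 2*R))
b(m) = -109 + m
Q(204, -214) + b(-214) = (-155 + (-214)² + 2*204*(-214)) + (-109 - 214) = (-155 + 45796 - 87312) - 323 = -41671 - 323 = -41994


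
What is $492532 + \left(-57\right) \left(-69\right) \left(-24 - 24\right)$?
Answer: $303748$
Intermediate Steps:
$492532 + \left(-57\right) \left(-69\right) \left(-24 - 24\right) = 492532 + 3933 \left(-48\right) = 492532 - 188784 = 303748$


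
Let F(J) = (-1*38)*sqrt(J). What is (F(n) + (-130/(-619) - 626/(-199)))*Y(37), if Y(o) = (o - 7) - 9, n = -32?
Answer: 8680644/123181 - 3192*I*sqrt(2) ≈ 70.471 - 4514.2*I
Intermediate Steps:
Y(o) = -16 + o (Y(o) = (-7 + o) - 9 = -16 + o)
F(J) = -38*sqrt(J)
(F(n) + (-130/(-619) - 626/(-199)))*Y(37) = (-152*I*sqrt(2) + (-130/(-619) - 626/(-199)))*(-16 + 37) = (-152*I*sqrt(2) + (-130*(-1/619) - 626*(-1/199)))*21 = (-152*I*sqrt(2) + (130/619 + 626/199))*21 = (-152*I*sqrt(2) + 413364/123181)*21 = (413364/123181 - 152*I*sqrt(2))*21 = 8680644/123181 - 3192*I*sqrt(2)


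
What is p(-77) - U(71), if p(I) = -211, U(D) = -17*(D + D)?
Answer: 2203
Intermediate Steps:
U(D) = -34*D
p(-77) - U(71) = -211 - (-34)*71 = -211 - 1*(-2414) = -211 + 2414 = 2203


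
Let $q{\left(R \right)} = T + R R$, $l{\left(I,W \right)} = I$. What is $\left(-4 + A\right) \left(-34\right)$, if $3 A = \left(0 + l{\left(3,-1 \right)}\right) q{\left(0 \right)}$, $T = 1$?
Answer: $102$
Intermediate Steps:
$q{\left(R \right)} = 1 + R^{2}$ ($q{\left(R \right)} = 1 + R R = 1 + R^{2}$)
$A = 1$ ($A = \frac{\left(0 + 3\right) \left(1 + 0^{2}\right)}{3} = \frac{3 \left(1 + 0\right)}{3} = \frac{3 \cdot 1}{3} = \frac{1}{3} \cdot 3 = 1$)
$\left(-4 + A\right) \left(-34\right) = \left(-4 + 1\right) \left(-34\right) = \left(-3\right) \left(-34\right) = 102$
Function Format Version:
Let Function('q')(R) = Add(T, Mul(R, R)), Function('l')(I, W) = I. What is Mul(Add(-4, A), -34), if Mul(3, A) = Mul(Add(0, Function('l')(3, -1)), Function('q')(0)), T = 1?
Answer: 102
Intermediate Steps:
Function('q')(R) = Add(1, Pow(R, 2)) (Function('q')(R) = Add(1, Mul(R, R)) = Add(1, Pow(R, 2)))
A = 1 (A = Mul(Rational(1, 3), Mul(Add(0, 3), Add(1, Pow(0, 2)))) = Mul(Rational(1, 3), Mul(3, Add(1, 0))) = Mul(Rational(1, 3), Mul(3, 1)) = Mul(Rational(1, 3), 3) = 1)
Mul(Add(-4, A), -34) = Mul(Add(-4, 1), -34) = Mul(-3, -34) = 102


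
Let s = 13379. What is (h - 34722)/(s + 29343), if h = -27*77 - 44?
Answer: -36845/42722 ≈ -0.86244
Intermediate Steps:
h = -2123 (h = -2079 - 44 = -2123)
(h - 34722)/(s + 29343) = (-2123 - 34722)/(13379 + 29343) = -36845/42722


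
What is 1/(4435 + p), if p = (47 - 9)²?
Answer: 1/5879 ≈ 0.00017010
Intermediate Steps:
p = 1444 (p = 38² = 1444)
1/(4435 + p) = 1/(4435 + 1444) = 1/5879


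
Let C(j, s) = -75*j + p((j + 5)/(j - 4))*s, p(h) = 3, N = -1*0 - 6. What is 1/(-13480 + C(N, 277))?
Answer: -1/12199 ≈ -8.1974e-5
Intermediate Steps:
N = -6 (N = 0 - 6 = -6)
C(j, s) = -75*j + 3*s
1/(-13480 + C(N, 277)) = 1/(-13480 + (-75*(-6) + 3*277)) = 1/(-13480 + (450 + 831)) = 1/(-13480 + 1281) = 1/(-12199) = -1/12199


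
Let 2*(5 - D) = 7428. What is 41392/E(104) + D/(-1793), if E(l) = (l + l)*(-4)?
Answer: -341971/7172 ≈ -47.681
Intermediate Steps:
D = -3709 (D = 5 - ½*7428 = 5 - 3714 = -3709)
E(l) = -8*l (E(l) = (2*l)*(-4) = -8*l)
41392/E(104) + D/(-1793) = 41392/((-8*104)) - 3709/(-1793) = 41392/(-832) - 3709*(-1/1793) = 41392*(-1/832) + 3709/1793 = -199/4 + 3709/1793 = -341971/7172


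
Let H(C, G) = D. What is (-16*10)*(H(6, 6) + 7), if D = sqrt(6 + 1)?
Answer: -1120 - 160*sqrt(7) ≈ -1543.3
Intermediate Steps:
D = sqrt(7) ≈ 2.6458
H(C, G) = sqrt(7)
(-16*10)*(H(6, 6) + 7) = (-16*10)*(sqrt(7) + 7) = -160*(7 + sqrt(7)) = -1120 - 160*sqrt(7)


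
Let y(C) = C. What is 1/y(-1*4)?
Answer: -1/4 ≈ -0.25000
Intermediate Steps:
1/y(-1*4) = 1/(-1*4) = 1/(-4) = -1/4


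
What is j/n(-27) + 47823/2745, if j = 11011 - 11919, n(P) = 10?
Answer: -67141/915 ≈ -73.378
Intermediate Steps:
j = -908
j/n(-27) + 47823/2745 = -908/10 + 47823/2745 = -908*⅒ + 47823*(1/2745) = -454/5 + 15941/915 = -67141/915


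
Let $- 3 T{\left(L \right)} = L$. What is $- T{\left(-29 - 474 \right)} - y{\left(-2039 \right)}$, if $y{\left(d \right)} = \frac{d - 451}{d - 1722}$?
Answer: $- \frac{1899253}{11283} \approx -168.33$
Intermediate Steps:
$y{\left(d \right)} = \frac{-451 + d}{-1722 + d}$
$T{\left(L \right)} = - \frac{L}{3}$
$- T{\left(-29 - 474 \right)} - y{\left(-2039 \right)} = - \frac{\left(-1\right) \left(-29 - 474\right)}{3} - \frac{-451 - 2039}{-1722 - 2039} = - \frac{\left(-1\right) \left(-503\right)}{3} - \frac{1}{-3761} \left(-2490\right) = \left(-1\right) \frac{503}{3} - \left(- \frac{1}{3761}\right) \left(-2490\right) = - \frac{503}{3} - \frac{2490}{3761} = - \frac{1899253}{11283}$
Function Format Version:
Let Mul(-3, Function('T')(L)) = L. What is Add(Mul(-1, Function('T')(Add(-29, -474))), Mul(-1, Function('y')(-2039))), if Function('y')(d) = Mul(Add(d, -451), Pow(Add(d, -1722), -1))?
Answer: Rational(-1899253, 11283) ≈ -168.33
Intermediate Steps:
Function('y')(d) = Mul(Pow(Add(-1722, d), -1), Add(-451, d)) (Function('y')(d) = Mul(Add(-451, d), Pow(Add(-1722, d), -1)) = Mul(Pow(Add(-1722, d), -1), Add(-451, d)))
Function('T')(L) = Mul(Rational(-1, 3), L)
Add(Mul(-1, Function('T')(Add(-29, -474))), Mul(-1, Function('y')(-2039))) = Add(Mul(-1, Mul(Rational(-1, 3), Add(-29, -474))), Mul(-1, Mul(Pow(Add(-1722, -2039), -1), Add(-451, -2039)))) = Add(Mul(-1, Mul(Rational(-1, 3), -503)), Mul(-1, Mul(Pow(-3761, -1), -2490))) = Add(Mul(-1, Rational(503, 3)), Mul(-1, Mul(Rational(-1, 3761), -2490))) = Add(Rational(-503, 3), Mul(-1, Rational(2490, 3761))) = Add(Rational(-503, 3), Rational(-2490, 3761)) = Rational(-1899253, 11283)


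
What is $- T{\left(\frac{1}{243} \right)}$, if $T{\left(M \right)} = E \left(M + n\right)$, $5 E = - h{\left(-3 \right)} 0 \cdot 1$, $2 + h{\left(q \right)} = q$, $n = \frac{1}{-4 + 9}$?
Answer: $0$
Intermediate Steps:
$n = \frac{1}{5} \approx 0.2$
$h{\left(q \right)} = -2 + q$
$E = 0$ ($E = \frac{- (-2 - 3) 0 \cdot 1}{5} = \frac{\left(-1\right) \left(-5\right) 0}{5} = \frac{5 \cdot 0}{5} = \frac{1}{5} \cdot 0 = 0$)
$T{\left(M \right)} = 0$ ($T{\left(M \right)} = 0 \left(M + \frac{1}{5}\right) = 0 \left(\frac{1}{5} + M\right) = 0$)
$- T{\left(\frac{1}{243} \right)} = \left(-1\right) 0 = 0$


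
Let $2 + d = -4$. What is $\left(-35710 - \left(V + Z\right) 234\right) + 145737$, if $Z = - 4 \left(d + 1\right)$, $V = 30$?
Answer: $98327$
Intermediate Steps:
$d = -6$ ($d = -2 - 4 = -6$)
$Z = 20$ ($Z = - 4 \left(-6 + 1\right) = \left(-4\right) \left(-5\right) = 20$)
$\left(-35710 - \left(V + Z\right) 234\right) + 145737 = \left(-35710 - \left(30 + 20\right) 234\right) + 145737 = \left(-35710 - 50 \cdot 234\right) + 145737 = \left(-35710 - 11700\right) + 145737 = -47410 + 145737 = 98327$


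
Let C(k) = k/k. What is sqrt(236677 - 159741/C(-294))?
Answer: 2*sqrt(19234) ≈ 277.37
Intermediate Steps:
C(k) = 1
sqrt(236677 - 159741/C(-294)) = sqrt(236677 - 159741/1) = sqrt(236677 - 159741*1) = sqrt(236677 - 159741) = sqrt(76936) = 2*sqrt(19234)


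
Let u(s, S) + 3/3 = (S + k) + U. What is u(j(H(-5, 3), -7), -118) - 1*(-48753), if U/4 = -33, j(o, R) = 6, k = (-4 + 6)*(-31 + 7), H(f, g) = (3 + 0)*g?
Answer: 48454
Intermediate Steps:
H(f, g) = 3*g
k = -48 (k = 2*(-24) = -48)
U = -132 (U = 4*(-33) = -132)
u(s, S) = -181 + S (u(s, S) = -1 + ((S - 48) - 132) = -1 + ((-48 + S) - 132) = -1 + (-180 + S) = -181 + S)
u(j(H(-5, 3), -7), -118) - 1*(-48753) = (-181 - 118) - 1*(-48753) = -299 + 48753 = 48454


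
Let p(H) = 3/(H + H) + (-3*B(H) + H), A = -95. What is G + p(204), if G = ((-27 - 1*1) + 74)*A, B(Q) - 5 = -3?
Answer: -567391/136 ≈ -4172.0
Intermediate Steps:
B(Q) = 2 (B(Q) = 5 - 3 = 2)
p(H) = -6 + H + 3/(2*H) (p(H) = 3/(H + H) + (-3*2 + H) = 3/(2*H) + (-6 + H) = -6 + H + 3/(2*H))
G = -4370 (G = ((-27 - 1*1) + 74)*(-95) = ((-27 - 1) + 74)*(-95) = (-28 + 74)*(-95) = 46*(-95) = -4370)
G + p(204) = -4370 + (-6 + 204 + (3/2)/204) = -4370 + (-6 + 204 + (3/2)*(1/204)) = -4370 + (-6 + 204 + 1/136) = -4370 + 26929/136 = -567391/136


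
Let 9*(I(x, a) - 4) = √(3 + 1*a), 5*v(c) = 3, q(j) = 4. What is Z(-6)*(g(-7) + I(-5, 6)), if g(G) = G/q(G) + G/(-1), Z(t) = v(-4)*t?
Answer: -69/2 ≈ -34.500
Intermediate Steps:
v(c) = ⅗ (v(c) = (⅕)*3 = ⅗)
I(x, a) = 4 + √(3 + a)/9 (I(x, a) = 4 + √(3 + 1*a)/9 = 4 + √(3 + a)/9)
Z(t) = 3*t/5
g(G) = -3*G/4 (g(G) = G/4 + G/(-1) = G*(¼) + G*(-1) = G/4 - G = -3*G/4)
Z(-6)*(g(-7) + I(-5, 6)) = ((⅗)*(-6))*(-¾*(-7) + (4 + √(3 + 6)/9)) = -18*(21/4 + (4 + √9/9))/5 = -18*(21/4 + (4 + (⅑)*3))/5 = -18*(21/4 + (4 + ⅓))/5 = -18*(21/4 + 13/3)/5 = -18/5*115/12 = -69/2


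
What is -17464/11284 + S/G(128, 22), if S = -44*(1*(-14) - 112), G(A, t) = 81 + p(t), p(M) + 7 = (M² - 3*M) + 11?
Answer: 13443526/1418963 ≈ 9.4742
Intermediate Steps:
p(M) = 4 + M² - 3*M (p(M) = -7 + ((M² - 3*M) + 11) = -7 + (11 + M² - 3*M) = 4 + M² - 3*M)
G(A, t) = 85 + t² - 3*t (G(A, t) = 81 + (4 + t² - 3*t) = 85 + t² - 3*t)
S = 5544 (S = -44*(-14 - 112) = -44*(-126) = 5544)
-17464/11284 + S/G(128, 22) = -17464/11284 + 5544/(85 + 22² - 3*22) = -17464*1/11284 + 5544/(85 + 484 - 66) = -4366/2821 + 5544/503 = 13443526/1418963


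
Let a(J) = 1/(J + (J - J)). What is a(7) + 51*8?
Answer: 2857/7 ≈ 408.14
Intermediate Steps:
a(J) = 1/J (a(J) = 1/(J + 0) = 1/J)
a(7) + 51*8 = 1/7 + 51*8 = 1/7 + 408 = 2857/7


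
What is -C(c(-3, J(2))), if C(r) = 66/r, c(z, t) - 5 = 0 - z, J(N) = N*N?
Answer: -33/4 ≈ -8.2500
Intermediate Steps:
J(N) = N²
c(z, t) = 5 - z (c(z, t) = 5 + (0 - z) = 5 - z)
-C(c(-3, J(2))) = -66/(5 - 1*(-3)) = -66/(5 + 3) = -66/8 = -1*33/4 = -33/4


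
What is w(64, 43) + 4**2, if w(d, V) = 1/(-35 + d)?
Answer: 465/29 ≈ 16.034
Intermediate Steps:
w(64, 43) + 4**2 = 1/(-35 + 64) + 4**2 = 1/29 + 16 = 465/29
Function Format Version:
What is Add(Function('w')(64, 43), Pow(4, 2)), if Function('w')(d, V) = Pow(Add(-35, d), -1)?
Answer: Rational(465, 29) ≈ 16.034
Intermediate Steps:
Add(Function('w')(64, 43), Pow(4, 2)) = Add(Pow(Add(-35, 64), -1), Pow(4, 2)) = Add(Pow(29, -1), 16) = Add(Rational(1, 29), 16) = Rational(465, 29)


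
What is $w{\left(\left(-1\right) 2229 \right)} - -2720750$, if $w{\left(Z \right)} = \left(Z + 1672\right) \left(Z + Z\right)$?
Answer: $5203856$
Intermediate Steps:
$w{\left(Z \right)} = 2 Z \left(1672 + Z\right)$ ($w{\left(Z \right)} = \left(1672 + Z\right) 2 Z = 2 Z \left(1672 + Z\right)$)
$w{\left(\left(-1\right) 2229 \right)} - -2720750 = 2 \left(\left(-1\right) 2229\right) \left(1672 - 2229\right) - -2720750 = 2 \left(-2229\right) \left(1672 - 2229\right) + 2720750 = 2 \left(-2229\right) \left(-557\right) + 2720750 = 2483106 + 2720750 = 5203856$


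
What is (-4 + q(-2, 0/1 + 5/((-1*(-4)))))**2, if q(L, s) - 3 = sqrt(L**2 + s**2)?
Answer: (4 - sqrt(89))**2/16 ≈ 1.8455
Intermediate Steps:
q(L, s) = 3 + sqrt(L**2 + s**2)
(-4 + q(-2, 0/1 + 5/((-1*(-4)))))**2 = (-4 + (3 + sqrt((-2)**2 + (0/1 + 5/((-1*(-4))))**2)))**2 = (-4 + (3 + sqrt(4 + (0*1 + 5/4)**2)))**2 = (-4 + (3 + sqrt(4 + (0 + 5*(1/4))**2)))**2 = (-4 + (3 + sqrt(4 + (0 + 5/4)**2)))**2 = (-4 + (3 + sqrt(4 + (5/4)**2)))**2 = (-4 + (3 + sqrt(4 + 25/16)))**2 = (-4 + (3 + sqrt(89/16)))**2 = (-4 + (3 + sqrt(89)/4))**2 = (-1 + sqrt(89)/4)**2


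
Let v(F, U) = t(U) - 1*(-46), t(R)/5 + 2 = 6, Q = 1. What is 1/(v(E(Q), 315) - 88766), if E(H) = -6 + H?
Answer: -1/88700 ≈ -1.1274e-5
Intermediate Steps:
t(R) = 20 (t(R) = -10 + 5*6 = -10 + 30 = 20)
v(F, U) = 66 (v(F, U) = 20 - 1*(-46) = 20 + 46 = 66)
1/(v(E(Q), 315) - 88766) = 1/(66 - 88766) = 1/(-88700) = -1/88700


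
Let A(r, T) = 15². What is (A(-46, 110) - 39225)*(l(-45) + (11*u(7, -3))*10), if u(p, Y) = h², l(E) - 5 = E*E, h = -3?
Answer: -117780000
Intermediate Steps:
A(r, T) = 225
l(E) = 5 + E² (l(E) = 5 + E*E = 5 + E²)
u(p, Y) = 9 (u(p, Y) = (-3)² = 9)
(A(-46, 110) - 39225)*(l(-45) + (11*u(7, -3))*10) = (225 - 39225)*((5 + (-45)²) + (11*9)*10) = -39000*((5 + 2025) + 99*10) = -39000*(2030 + 990) = -39000*3020 = -117780000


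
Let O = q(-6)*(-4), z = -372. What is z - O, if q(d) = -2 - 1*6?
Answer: -404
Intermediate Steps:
q(d) = -8 (q(d) = -2 - 6 = -8)
O = 32 (O = -8*(-4) = 32)
z - O = -372 - 1*32 = -372 - 32 = -404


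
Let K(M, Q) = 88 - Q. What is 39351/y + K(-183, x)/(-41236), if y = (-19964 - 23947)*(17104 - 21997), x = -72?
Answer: -2729530487/738318631869 ≈ -0.0036970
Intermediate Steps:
y = 214856523 (y = -43911*(-4893) = 214856523)
39351/y + K(-183, x)/(-41236) = 39351/214856523 + (88 - 1*(-72))/(-41236) = 39351*(1/214856523) + (88 + 72)*(-1/41236) = 13117/71618841 + 160*(-1/41236) = 13117/71618841 - 40/10309 = -2729530487/738318631869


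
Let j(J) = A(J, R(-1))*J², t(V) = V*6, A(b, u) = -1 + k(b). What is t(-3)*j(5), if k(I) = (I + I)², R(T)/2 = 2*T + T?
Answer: -44550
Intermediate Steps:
R(T) = 6*T (R(T) = 2*(2*T + T) = 2*(3*T) = 6*T)
k(I) = 4*I² (k(I) = (2*I)² = 4*I²)
A(b, u) = -1 + 4*b²
t(V) = 6*V
j(J) = J²*(-1 + 4*J²) (j(J) = (-1 + 4*J²)*J² = J²*(-1 + 4*J²))
t(-3)*j(5) = (6*(-3))*(-1*5² + 4*5⁴) = -18*(-1*25 + 4*625) = -18*(-25 + 2500) = -18*2475 = -44550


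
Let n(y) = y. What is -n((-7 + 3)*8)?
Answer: 32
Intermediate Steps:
-n((-7 + 3)*8) = -(-7 + 3)*8 = -(-4)*8 = -1*(-32) = 32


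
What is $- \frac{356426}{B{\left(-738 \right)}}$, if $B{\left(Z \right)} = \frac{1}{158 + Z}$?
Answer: $206727080$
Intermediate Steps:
$- \frac{356426}{B{\left(-738 \right)}} = - \frac{356426}{\frac{1}{158 - 738}} = - \frac{356426}{\frac{1}{-580}} = - \frac{356426}{- \frac{1}{580}} = \left(-356426\right) \left(-580\right) = 206727080$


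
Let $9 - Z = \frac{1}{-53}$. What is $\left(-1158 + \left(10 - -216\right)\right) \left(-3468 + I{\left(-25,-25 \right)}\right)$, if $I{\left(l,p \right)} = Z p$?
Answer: $\frac{182442728}{53} \approx 3.4423 \cdot 10^{6}$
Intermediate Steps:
$Z = \frac{478}{53}$ ($Z = 9 - \frac{1}{-53} = 9 - - \frac{1}{53} = 9 + \frac{1}{53} = \frac{478}{53} \approx 9.0189$)
$I{\left(l,p \right)} = \frac{478 p}{53}$
$\left(-1158 + \left(10 - -216\right)\right) \left(-3468 + I{\left(-25,-25 \right)}\right) = \left(-1158 + \left(10 - -216\right)\right) \left(-3468 + \frac{478}{53} \left(-25\right)\right) = \left(-1158 + \left(10 + 216\right)\right) \left(-3468 - \frac{11950}{53}\right) = \left(-1158 + 226\right) \left(- \frac{195754}{53}\right) = \left(-932\right) \left(- \frac{195754}{53}\right) = \frac{182442728}{53}$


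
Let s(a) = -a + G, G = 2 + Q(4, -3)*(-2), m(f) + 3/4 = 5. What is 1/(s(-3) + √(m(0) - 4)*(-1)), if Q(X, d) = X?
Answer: -2/7 ≈ -0.28571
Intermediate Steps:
m(f) = 17/4 (m(f) = -¾ + 5 = 17/4)
G = -6 (G = 2 + 4*(-2) = 2 - 8 = -6)
s(a) = -6 - a (s(a) = -a - 6 = -6 - a)
1/(s(-3) + √(m(0) - 4)*(-1)) = 1/((-6 - 1*(-3)) + √(17/4 - 4)*(-1)) = 1/((-6 + 3) + √(¼)*(-1)) = 1/(-3 + (½)*(-1)) = 1/(-3 - ½) = 1/(-7/2) = -2/7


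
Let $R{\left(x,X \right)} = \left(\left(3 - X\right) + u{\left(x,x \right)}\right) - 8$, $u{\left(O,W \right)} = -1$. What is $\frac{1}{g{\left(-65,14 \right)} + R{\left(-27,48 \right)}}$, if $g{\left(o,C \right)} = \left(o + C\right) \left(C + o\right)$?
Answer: $\frac{1}{2547} \approx 0.00039262$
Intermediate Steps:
$R{\left(x,X \right)} = -6 - X$ ($R{\left(x,X \right)} = \left(\left(3 - X\right) - 1\right) - 8 = \left(2 - X\right) - 8 = -6 - X$)
$g{\left(o,C \right)} = \left(C + o\right)^{2}$ ($g{\left(o,C \right)} = \left(C + o\right) \left(C + o\right) = \left(C + o\right)^{2}$)
$\frac{1}{g{\left(-65,14 \right)} + R{\left(-27,48 \right)}} = \frac{1}{\left(14 - 65\right)^{2} - 54} = \frac{1}{\left(-51\right)^{2} - 54} = \frac{1}{2601 - 54} = \frac{1}{2547}$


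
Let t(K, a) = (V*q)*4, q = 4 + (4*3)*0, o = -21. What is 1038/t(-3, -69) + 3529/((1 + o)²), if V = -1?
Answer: -22421/400 ≈ -56.052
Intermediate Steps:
q = 4 (q = 4 + 12*0 = 4 + 0 = 4)
t(K, a) = -16 (t(K, a) = -1*4*4 = -4*4 = -16)
1038/t(-3, -69) + 3529/((1 + o)²) = 1038/(-16) + 3529/((1 - 21)²) = 1038*(-1/16) + 3529/((-20)²) = -519/8 + 3529/400 = -22421/400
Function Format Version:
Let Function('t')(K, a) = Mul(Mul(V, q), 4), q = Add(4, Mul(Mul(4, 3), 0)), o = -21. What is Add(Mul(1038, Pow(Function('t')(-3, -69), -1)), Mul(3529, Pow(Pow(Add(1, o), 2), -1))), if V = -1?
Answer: Rational(-22421, 400) ≈ -56.052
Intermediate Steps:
q = 4 (q = Add(4, Mul(12, 0)) = Add(4, 0) = 4)
Function('t')(K, a) = -16 (Function('t')(K, a) = Mul(Mul(-1, 4), 4) = Mul(-4, 4) = -16)
Add(Mul(1038, Pow(Function('t')(-3, -69), -1)), Mul(3529, Pow(Pow(Add(1, o), 2), -1))) = Add(Mul(1038, Pow(-16, -1)), Mul(3529, Pow(Pow(Add(1, -21), 2), -1))) = Add(Mul(1038, Rational(-1, 16)), Mul(3529, Pow(Pow(-20, 2), -1))) = Add(Rational(-519, 8), Mul(3529, Pow(400, -1))) = Add(Rational(-519, 8), Mul(3529, Rational(1, 400))) = Add(Rational(-519, 8), Rational(3529, 400)) = Rational(-22421, 400)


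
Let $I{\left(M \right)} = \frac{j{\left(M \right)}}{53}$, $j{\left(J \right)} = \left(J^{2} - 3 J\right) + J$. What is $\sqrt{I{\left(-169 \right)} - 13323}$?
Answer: $\frac{2 i \sqrt{8973165}}{53} \approx 113.04 i$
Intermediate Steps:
$j{\left(J \right)} = J^{2} - 2 J$
$I{\left(M \right)} = \frac{M \left(-2 + M\right)}{53}$
$\sqrt{I{\left(-169 \right)} - 13323} = \sqrt{\frac{1}{53} \left(-169\right) \left(-2 - 169\right) - 13323} = \sqrt{\frac{1}{53} \left(-169\right) \left(-171\right) - 13323} = \sqrt{\frac{28899}{53} - 13323} = \sqrt{- \frac{677220}{53}} = \frac{2 i \sqrt{8973165}}{53}$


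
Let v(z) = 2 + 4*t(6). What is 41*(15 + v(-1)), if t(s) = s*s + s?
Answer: 7585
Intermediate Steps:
t(s) = s + s² (t(s) = s² + s = s + s²)
v(z) = 170 (v(z) = 2 + 4*(6*(1 + 6)) = 2 + 4*(6*7) = 2 + 4*42 = 2 + 168 = 170)
41*(15 + v(-1)) = 41*(15 + 170) = 41*185 = 7585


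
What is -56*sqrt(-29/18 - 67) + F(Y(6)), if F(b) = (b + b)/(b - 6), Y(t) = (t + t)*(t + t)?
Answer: 48/23 - 28*I*sqrt(2470)/3 ≈ 2.087 - 463.86*I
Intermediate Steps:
Y(t) = 4*t**2 (Y(t) = (2*t)*(2*t) = 4*t**2)
F(b) = 2*b/(-6 + b) (F(b) = (2*b)/(-6 + b) = 2*b/(-6 + b))
-56*sqrt(-29/18 - 67) + F(Y(6)) = -56*sqrt(-29/18 - 67) + 2*(4*6**2)/(-6 + 4*6**2) = -56*sqrt(-29*1/18 - 67) + 2*(4*36)/(-6 + 4*36) = -56*sqrt(-29/18 - 67) + 2*144/(-6 + 144) = -28*I*sqrt(2470)/3 + 2*144/138 = -28*I*sqrt(2470)/3 + 2*144*(1/138) = -28*I*sqrt(2470)/3 + 48/23 = 48/23 - 28*I*sqrt(2470)/3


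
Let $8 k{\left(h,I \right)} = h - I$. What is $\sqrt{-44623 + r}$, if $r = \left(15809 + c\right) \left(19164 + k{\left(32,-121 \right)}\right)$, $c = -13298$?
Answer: $\frac{\sqrt{769987262}}{4} \approx 6937.2$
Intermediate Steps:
$k{\left(h,I \right)} = - \frac{I}{8} + \frac{h}{8}$ ($k{\left(h,I \right)} = \frac{h - I}{8} = - \frac{I}{8} + \frac{h}{8}$)
$r = \frac{385350615}{8}$ ($r = \left(15809 - 13298\right) \left(19164 + \left(\left(- \frac{1}{8}\right) \left(-121\right) + \frac{1}{8} \cdot 32\right)\right) = 2511 \left(19164 + \left(\frac{121}{8} + 4\right)\right) = 2511 \left(19164 + \frac{153}{8}\right) = 2511 \cdot \frac{153465}{8} = \frac{385350615}{8} \approx 4.8169 \cdot 10^{7}$)
$\sqrt{-44623 + r} = \sqrt{-44623 + \frac{385350615}{8}} = \sqrt{\frac{384993631}{8}} = \frac{\sqrt{769987262}}{4}$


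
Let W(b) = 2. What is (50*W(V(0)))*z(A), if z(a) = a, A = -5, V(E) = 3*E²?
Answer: -500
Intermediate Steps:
(50*W(V(0)))*z(A) = (50*2)*(-5) = 100*(-5) = -500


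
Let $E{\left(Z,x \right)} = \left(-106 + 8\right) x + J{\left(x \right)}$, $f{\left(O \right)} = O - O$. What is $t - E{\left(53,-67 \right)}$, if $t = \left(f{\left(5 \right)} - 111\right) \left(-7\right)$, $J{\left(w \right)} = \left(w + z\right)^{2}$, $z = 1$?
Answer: $-10145$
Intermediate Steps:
$f{\left(O \right)} = 0$
$J{\left(w \right)} = \left(1 + w\right)^{2}$ ($J{\left(w \right)} = \left(w + 1\right)^{2} = \left(1 + w\right)^{2}$)
$E{\left(Z,x \right)} = \left(1 + x\right)^{2} - 98 x$ ($E{\left(Z,x \right)} = \left(-106 + 8\right) x + \left(1 + x\right)^{2} = - 98 x + \left(1 + x\right)^{2} = \left(1 + x\right)^{2} - 98 x$)
$t = 777$ ($t = \left(0 - 111\right) \left(-7\right) = \left(-111\right) \left(-7\right) = 777$)
$t - E{\left(53,-67 \right)} = 777 - \left(\left(1 - 67\right)^{2} - -6566\right) = 777 - \left(\left(-66\right)^{2} + 6566\right) = 777 - \left(4356 + 6566\right) = 777 - 10922 = -10145$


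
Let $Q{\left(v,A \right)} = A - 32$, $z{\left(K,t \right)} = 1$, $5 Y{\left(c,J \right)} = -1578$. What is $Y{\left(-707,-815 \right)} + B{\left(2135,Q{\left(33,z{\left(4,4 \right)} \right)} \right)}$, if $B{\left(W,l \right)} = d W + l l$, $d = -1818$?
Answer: $- \frac{19403923}{5} \approx -3.8808 \cdot 10^{6}$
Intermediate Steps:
$Y{\left(c,J \right)} = - \frac{1578}{5}$ ($Y{\left(c,J \right)} = \frac{1}{5} \left(-1578\right) = - \frac{1578}{5}$)
$Q{\left(v,A \right)} = -32 + A$ ($Q{\left(v,A \right)} = A - 32 = -32 + A$)
$B{\left(W,l \right)} = l^{2} - 1818 W$ ($B{\left(W,l \right)} = - 1818 W + l l = - 1818 W + l^{2} = l^{2} - 1818 W$)
$Y{\left(-707,-815 \right)} + B{\left(2135,Q{\left(33,z{\left(4,4 \right)} \right)} \right)} = - \frac{1578}{5} + \left(\left(-32 + 1\right)^{2} - 3881430\right) = - \frac{1578}{5} - \left(3881430 - \left(-31\right)^{2}\right) = - \frac{1578}{5} + \left(961 - 3881430\right) = - \frac{1578}{5} - 3880469 = - \frac{19403923}{5}$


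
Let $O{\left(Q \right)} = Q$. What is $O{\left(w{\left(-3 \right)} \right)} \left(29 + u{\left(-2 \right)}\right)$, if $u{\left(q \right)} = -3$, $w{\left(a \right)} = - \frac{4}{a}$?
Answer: $\frac{104}{3} \approx 34.667$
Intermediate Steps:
$O{\left(w{\left(-3 \right)} \right)} \left(29 + u{\left(-2 \right)}\right) = - \frac{4}{-3} \left(29 - 3\right) = \left(-4\right) \left(- \frac{1}{3}\right) 26 = \frac{4}{3} \cdot 26 = \frac{104}{3}$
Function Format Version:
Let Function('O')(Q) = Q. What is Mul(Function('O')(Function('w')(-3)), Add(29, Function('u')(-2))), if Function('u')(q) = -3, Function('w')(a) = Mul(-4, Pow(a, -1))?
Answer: Rational(104, 3) ≈ 34.667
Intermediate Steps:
Mul(Function('O')(Function('w')(-3)), Add(29, Function('u')(-2))) = Mul(Mul(-4, Pow(-3, -1)), Add(29, -3)) = Mul(Mul(-4, Rational(-1, 3)), 26) = Mul(Rational(4, 3), 26) = Rational(104, 3)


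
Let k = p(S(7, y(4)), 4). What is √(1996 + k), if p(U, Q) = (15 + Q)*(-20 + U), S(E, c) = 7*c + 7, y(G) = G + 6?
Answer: √3079 ≈ 55.489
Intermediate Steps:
y(G) = 6 + G
S(E, c) = 7 + 7*c
p(U, Q) = (-20 + U)*(15 + Q)
k = 1083 (k = -300 - 20*4 + 15*(7 + 7*(6 + 4)) + 4*(7 + 7*(6 + 4)) = -300 - 80 + 15*(7 + 7*10) + 4*(7 + 7*10) = -300 - 80 + 15*(7 + 70) + 4*(7 + 70) = -300 - 80 + 15*77 + 4*77 = -300 - 80 + 1155 + 308 = 1083)
√(1996 + k) = √(1996 + 1083) = √3079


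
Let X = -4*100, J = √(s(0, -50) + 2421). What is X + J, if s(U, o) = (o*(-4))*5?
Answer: -400 + √3421 ≈ -341.51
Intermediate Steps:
s(U, o) = -20*o (s(U, o) = -4*o*5 = -20*o)
J = √3421 (J = √(-20*(-50) + 2421) = √(1000 + 2421) = √3421 ≈ 58.489)
X = -400
X + J = -400 + √3421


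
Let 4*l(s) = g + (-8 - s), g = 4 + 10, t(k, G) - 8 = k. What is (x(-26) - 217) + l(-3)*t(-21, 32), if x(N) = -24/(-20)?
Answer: -4901/20 ≈ -245.05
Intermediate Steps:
x(N) = 6/5 (x(N) = -24*(-1/20) = 6/5)
t(k, G) = 8 + k
g = 14
l(s) = 3/2 - s/4 (l(s) = (14 + (-8 - s))/4 = (6 - s)/4 = 3/2 - s/4)
(x(-26) - 217) + l(-3)*t(-21, 32) = (6/5 - 217) + (3/2 - ¼*(-3))*(8 - 21) = -1079/5 + (3/2 + ¾)*(-13) = -1079/5 + (9/4)*(-13) = -1079/5 - 117/4 = -4901/20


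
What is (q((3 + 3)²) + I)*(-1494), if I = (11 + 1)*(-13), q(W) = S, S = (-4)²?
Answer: 209160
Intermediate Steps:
S = 16
q(W) = 16
I = -156 (I = 12*(-13) = -156)
(q((3 + 3)²) + I)*(-1494) = (16 - 156)*(-1494) = -140*(-1494) = 209160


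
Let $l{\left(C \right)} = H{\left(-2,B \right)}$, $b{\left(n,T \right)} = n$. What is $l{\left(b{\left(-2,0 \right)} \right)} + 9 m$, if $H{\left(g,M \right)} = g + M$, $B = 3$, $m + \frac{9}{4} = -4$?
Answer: $- \frac{221}{4} \approx -55.25$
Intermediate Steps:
$m = - \frac{25}{4}$ ($m = - \frac{9}{4} - 4 = - \frac{25}{4} \approx -6.25$)
$H{\left(g,M \right)} = M + g$
$l{\left(C \right)} = 1$ ($l{\left(C \right)} = 3 - 2 = 1$)
$l{\left(b{\left(-2,0 \right)} \right)} + 9 m = 1 + 9 \left(- \frac{25}{4}\right) = 1 - \frac{225}{4} = - \frac{221}{4}$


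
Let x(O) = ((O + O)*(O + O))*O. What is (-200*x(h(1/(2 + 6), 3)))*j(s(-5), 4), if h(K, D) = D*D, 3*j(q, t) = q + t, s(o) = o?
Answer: 194400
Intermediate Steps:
j(q, t) = q/3 + t/3 (j(q, t) = (q + t)/3 = q/3 + t/3)
h(K, D) = D²
x(O) = 4*O³ (x(O) = ((2*O)*(2*O))*O = (4*O²)*O = 4*O³)
(-200*x(h(1/(2 + 6), 3)))*j(s(-5), 4) = (-800*(3²)³)*((⅓)*(-5) + (⅓)*4) = (-800*9³)*(-5/3 + 4/3) = -800*729*(-⅓) = -200*2916*(-⅓) = -583200*(-⅓) = 194400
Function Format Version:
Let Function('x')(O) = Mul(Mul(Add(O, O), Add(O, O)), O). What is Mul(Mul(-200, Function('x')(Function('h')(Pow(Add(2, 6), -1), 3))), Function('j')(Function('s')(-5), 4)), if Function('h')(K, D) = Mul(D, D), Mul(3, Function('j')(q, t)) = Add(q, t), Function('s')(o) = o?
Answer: 194400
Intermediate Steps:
Function('j')(q, t) = Add(Mul(Rational(1, 3), q), Mul(Rational(1, 3), t)) (Function('j')(q, t) = Mul(Rational(1, 3), Add(q, t)) = Add(Mul(Rational(1, 3), q), Mul(Rational(1, 3), t)))
Function('h')(K, D) = Pow(D, 2)
Function('x')(O) = Mul(4, Pow(O, 3)) (Function('x')(O) = Mul(Mul(Mul(2, O), Mul(2, O)), O) = Mul(Mul(4, Pow(O, 2)), O) = Mul(4, Pow(O, 3)))
Mul(Mul(-200, Function('x')(Function('h')(Pow(Add(2, 6), -1), 3))), Function('j')(Function('s')(-5), 4)) = Mul(Mul(-200, Mul(4, Pow(Pow(3, 2), 3))), Add(Mul(Rational(1, 3), -5), Mul(Rational(1, 3), 4))) = Mul(Mul(-200, Mul(4, Pow(9, 3))), Add(Rational(-5, 3), Rational(4, 3))) = Mul(Mul(-200, Mul(4, 729)), Rational(-1, 3)) = Mul(Mul(-200, 2916), Rational(-1, 3)) = Mul(-583200, Rational(-1, 3)) = 194400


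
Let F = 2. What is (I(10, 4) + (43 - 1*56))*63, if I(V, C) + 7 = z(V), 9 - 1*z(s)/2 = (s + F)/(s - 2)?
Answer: -315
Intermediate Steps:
z(s) = 18 - 2*(2 + s)/(-2 + s) (z(s) = 18 - 2*(s + 2)/(s - 2) = 18 - 2*(2 + s)/(-2 + s))
I(V, C) = -7 + 8*(-5 + 2*V)/(-2 + V)
(I(10, 4) + (43 - 1*56))*63 = ((-26 + 9*10)/(-2 + 10) + (43 - 1*56))*63 = ((-26 + 90)/8 + (43 - 56))*63 = ((1/8)*64 - 13)*63 = (8 - 13)*63 = -5*63 = -315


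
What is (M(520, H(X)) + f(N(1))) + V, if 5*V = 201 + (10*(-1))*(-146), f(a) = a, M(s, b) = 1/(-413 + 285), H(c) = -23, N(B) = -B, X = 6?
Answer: 211963/640 ≈ 331.19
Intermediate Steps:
M(s, b) = -1/128 (M(s, b) = 1/(-128) = -1/128)
V = 1661/5 (V = (201 + (10*(-1))*(-146))/5 = (201 - 10*(-146))/5 = (201 + 1460)/5 = (1/5)*1661 = 1661/5 ≈ 332.20)
(M(520, H(X)) + f(N(1))) + V = (-1/128 - 1*1) + 1661/5 = (-1/128 - 1) + 1661/5 = -129/128 + 1661/5 = 211963/640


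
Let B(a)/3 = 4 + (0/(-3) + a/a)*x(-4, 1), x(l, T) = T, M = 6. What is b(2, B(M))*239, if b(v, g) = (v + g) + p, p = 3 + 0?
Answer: 4780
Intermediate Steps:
B(a) = 15 (B(a) = 3*(4 + (0/(-3) + a/a)*1) = 3*(4 + (0*(-⅓) + 1)*1) = 3*(4 + (0 + 1)*1) = 3*(4 + 1*1) = 3*(4 + 1) = 3*5 = 15)
p = 3
b(v, g) = 3 + g + v (b(v, g) = (v + g) + 3 = (g + v) + 3 = 3 + g + v)
b(2, B(M))*239 = (3 + 15 + 2)*239 = 20*239 = 4780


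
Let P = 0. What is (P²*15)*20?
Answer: 0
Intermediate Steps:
(P²*15)*20 = (0²*15)*20 = (0*15)*20 = 0*20 = 0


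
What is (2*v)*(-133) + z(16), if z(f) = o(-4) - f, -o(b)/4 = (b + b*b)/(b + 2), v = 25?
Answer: -6642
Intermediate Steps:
o(b) = -4*(b + b**2)/(2 + b) (o(b) = -4*(b + b*b)/(b + 2) = -4*(b + b**2)/(2 + b))
z(f) = 24 - f (z(f) = -4*(-4)*(1 - 4)/(2 - 4) - f = -4*(-4)*(-3)/(-2) - f = -4*(-4)*(-1/2)*(-3) - f = 24 - f)
(2*v)*(-133) + z(16) = (2*25)*(-133) + (24 - 1*16) = 50*(-133) + (24 - 16) = -6650 + 8 = -6642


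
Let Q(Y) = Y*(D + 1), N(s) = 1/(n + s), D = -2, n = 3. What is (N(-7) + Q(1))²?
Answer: 25/16 ≈ 1.5625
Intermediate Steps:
N(s) = 1/(3 + s)
Q(Y) = -Y (Q(Y) = Y*(-2 + 1) = Y*(-1) = -Y)
(N(-7) + Q(1))² = (1/(3 - 7) - 1*1)² = (1/(-4) - 1)² = (-¼ - 1)² = (-5/4)² = 25/16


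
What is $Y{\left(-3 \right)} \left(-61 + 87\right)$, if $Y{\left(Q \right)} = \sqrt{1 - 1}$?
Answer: $0$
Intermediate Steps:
$Y{\left(Q \right)} = 0$ ($Y{\left(Q \right)} = \sqrt{0} = 0$)
$Y{\left(-3 \right)} \left(-61 + 87\right) = 0 \left(-61 + 87\right) = 0 \cdot 26 = 0$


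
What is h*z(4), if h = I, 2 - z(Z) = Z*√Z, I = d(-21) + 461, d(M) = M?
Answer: -2640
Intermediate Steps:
I = 440 (I = -21 + 461 = 440)
z(Z) = 2 - Z^(3/2) (z(Z) = 2 - Z*√Z = 2 - Z^(3/2))
h = 440
h*z(4) = 440*(2 - 4^(3/2)) = 440*(2 - 1*8) = 440*(2 - 8) = 440*(-6) = -2640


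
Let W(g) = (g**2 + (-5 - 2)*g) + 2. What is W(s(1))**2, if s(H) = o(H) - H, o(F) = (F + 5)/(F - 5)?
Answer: 10609/16 ≈ 663.06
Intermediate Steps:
o(F) = (5 + F)/(-5 + F)
s(H) = -H + (5 + H)/(-5 + H) (s(H) = (5 + H)/(-5 + H) - H = -H + (5 + H)/(-5 + H))
W(g) = 2 + g**2 - 7*g (W(g) = (g**2 - 7*g) + 2 = 2 + g**2 - 7*g)
W(s(1))**2 = (2 + ((5 + 1 - 1*1*(-5 + 1))/(-5 + 1))**2 - 7*(5 + 1 - 1*1*(-5 + 1))/(-5 + 1))**2 = (2 + ((5 + 1 - 1*1*(-4))/(-4))**2 - 7*(5 + 1 - 1*1*(-4))/(-4))**2 = (2 + (-(5 + 1 + 4)/4)**2 - (-7)*(5 + 1 + 4)/4)**2 = (2 + (-1/4*10)**2 - (-7)*10/4)**2 = (2 + (-5/2)**2 - 7*(-5/2))**2 = (2 + 25/4 + 35/2)**2 = (103/4)**2 = 10609/16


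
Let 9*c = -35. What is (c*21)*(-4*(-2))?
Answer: -1960/3 ≈ -653.33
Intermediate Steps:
c = -35/9 (c = (⅑)*(-35) = -35/9 ≈ -3.8889)
(c*21)*(-4*(-2)) = (-35/9*21)*(-4*(-2)) = -245/3*8 = -1960/3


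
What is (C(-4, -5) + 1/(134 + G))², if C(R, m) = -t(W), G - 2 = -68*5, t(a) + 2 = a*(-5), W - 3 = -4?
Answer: 375769/41616 ≈ 9.0294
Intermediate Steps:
W = -1 (W = 3 - 4 = -1)
t(a) = -2 - 5*a (t(a) = -2 + a*(-5) = -2 - 5*a)
G = -338 (G = 2 - 68*5 = 2 - 340 = -338)
C(R, m) = -3 (C(R, m) = -(-2 - 5*(-1)) = -(-2 + 5) = -1*3 = -3)
(C(-4, -5) + 1/(134 + G))² = (-3 + 1/(134 - 338))² = (-3 + 1/(-204))² = (-3 - 1/204)² = (-613/204)² = 375769/41616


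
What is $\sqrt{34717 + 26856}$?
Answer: $\sqrt{61573} \approx 248.14$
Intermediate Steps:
$\sqrt{34717 + 26856} = \sqrt{61573}$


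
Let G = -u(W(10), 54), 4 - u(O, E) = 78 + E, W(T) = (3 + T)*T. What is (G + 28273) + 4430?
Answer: 32831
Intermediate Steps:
W(T) = T*(3 + T)
u(O, E) = -74 - E (u(O, E) = 4 - (78 + E) = 4 + (-78 - E) = -74 - E)
G = 128 (G = -(-74 - 1*54) = -(-74 - 54) = -1*(-128) = 128)
(G + 28273) + 4430 = (128 + 28273) + 4430 = 28401 + 4430 = 32831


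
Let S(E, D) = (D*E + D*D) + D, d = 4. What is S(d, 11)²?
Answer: 30976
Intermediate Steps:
S(E, D) = D + D² + D*E (S(E, D) = (D*E + D²) + D = (D² + D*E) + D = D + D² + D*E)
S(d, 11)² = (11*(1 + 11 + 4))² = (11*16)² = 176² = 30976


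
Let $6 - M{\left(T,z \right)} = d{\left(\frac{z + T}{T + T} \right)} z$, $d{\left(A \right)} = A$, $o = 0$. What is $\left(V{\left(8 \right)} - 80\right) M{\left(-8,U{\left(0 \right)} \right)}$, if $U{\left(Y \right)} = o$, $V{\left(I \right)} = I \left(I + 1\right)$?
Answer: $-48$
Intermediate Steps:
$V{\left(I \right)} = I \left(1 + I\right)$
$U{\left(Y \right)} = 0$
$M{\left(T,z \right)} = 6 - \frac{z \left(T + z\right)}{2 T}$ ($M{\left(T,z \right)} = 6 - \frac{z + T}{T + T} z = 6 - \frac{T + z}{2 T} z = 6 - \frac{z \left(T + z\right)}{2 T}$)
$\left(V{\left(8 \right)} - 80\right) M{\left(-8,U{\left(0 \right)} \right)} = \left(8 \left(1 + 8\right) - 80\right) \frac{12 \left(-8\right) - 0 \left(-8 + 0\right)}{2 \left(-8\right)} = \left(8 \cdot 9 - 80\right) \frac{1}{2} \left(- \frac{1}{8}\right) \left(-96 - 0 \left(-8\right)\right) = \left(72 - 80\right) \frac{1}{2} \left(- \frac{1}{8}\right) \left(-96 + 0\right) = - 8 \cdot \frac{1}{2} \left(- \frac{1}{8}\right) \left(-96\right) = \left(-8\right) 6 = -48$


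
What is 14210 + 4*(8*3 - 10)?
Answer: 14266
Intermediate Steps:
14210 + 4*(8*3 - 10) = 14210 + 4*(24 - 10) = 14210 + 4*14 = 14210 + 56 = 14266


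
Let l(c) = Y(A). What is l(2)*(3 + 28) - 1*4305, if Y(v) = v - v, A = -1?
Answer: -4305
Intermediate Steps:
Y(v) = 0
l(c) = 0
l(2)*(3 + 28) - 1*4305 = 0*(3 + 28) - 1*4305 = 0*31 - 4305 = 0 - 4305 = -4305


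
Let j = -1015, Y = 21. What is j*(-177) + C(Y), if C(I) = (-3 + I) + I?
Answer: 179694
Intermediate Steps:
C(I) = -3 + 2*I
j*(-177) + C(Y) = -1015*(-177) + (-3 + 2*21) = 179655 + (-3 + 42) = 179655 + 39 = 179694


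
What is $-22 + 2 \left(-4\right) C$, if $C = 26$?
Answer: $-230$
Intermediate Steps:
$-22 + 2 \left(-4\right) C = -22 + 2 \left(-4\right) 26 = -22 - 208 = -230$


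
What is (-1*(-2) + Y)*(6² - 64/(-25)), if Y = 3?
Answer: 964/5 ≈ 192.80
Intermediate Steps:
(-1*(-2) + Y)*(6² - 64/(-25)) = (-1*(-2) + 3)*(6² - 64/(-25)) = (2 + 3)*(36 - 64*(-1/25)) = 5*(36 + 64/25) = 5*(964/25) = 964/5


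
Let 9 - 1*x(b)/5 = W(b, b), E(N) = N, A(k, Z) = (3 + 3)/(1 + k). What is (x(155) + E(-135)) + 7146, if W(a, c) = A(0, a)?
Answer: 7026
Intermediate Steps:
A(k, Z) = 6/(1 + k)
W(a, c) = 6 (W(a, c) = 6/(1 + 0) = 6/1 = 6*1 = 6)
x(b) = 15 (x(b) = 45 - 5*6 = 45 - 30 = 15)
(x(155) + E(-135)) + 7146 = (15 - 135) + 7146 = -120 + 7146 = 7026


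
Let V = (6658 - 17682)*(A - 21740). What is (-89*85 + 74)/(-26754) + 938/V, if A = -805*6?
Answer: 14065362347/50233667120 ≈ 0.28000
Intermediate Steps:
A = -4830
V = 292907680 (V = (6658 - 17682)*(-4830 - 21740) = -11024*(-26570) = 292907680)
(-89*85 + 74)/(-26754) + 938/V = (-89*85 + 74)/(-26754) + 938/292907680 = (-7565 + 74)*(-1/26754) + 938*(1/292907680) = -7491*(-1/26754) + 469/146453840 = 2497/8918 + 469/146453840 = 14065362347/50233667120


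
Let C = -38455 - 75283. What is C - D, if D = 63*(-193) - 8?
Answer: -101571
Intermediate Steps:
D = -12167 (D = -12159 - 8 = -12167)
C = -113738
C - D = -113738 - 1*(-12167) = -113738 + 12167 = -101571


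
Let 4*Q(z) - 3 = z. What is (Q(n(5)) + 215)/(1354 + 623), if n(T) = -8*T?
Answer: 823/7908 ≈ 0.10407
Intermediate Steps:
Q(z) = ¾ + z/4
(Q(n(5)) + 215)/(1354 + 623) = ((¾ + (-8*5)/4) + 215)/(1354 + 623) = ((¾ + (¼)*(-40)) + 215)/1977 = ((¾ - 10) + 215)*(1/1977) = (-37/4 + 215)*(1/1977) = (823/4)*(1/1977) = 823/7908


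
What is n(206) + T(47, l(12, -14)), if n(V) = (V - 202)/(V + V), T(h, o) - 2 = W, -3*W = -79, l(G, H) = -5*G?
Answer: 8758/309 ≈ 28.343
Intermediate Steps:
W = 79/3 (W = -1/3*(-79) = 79/3 ≈ 26.333)
T(h, o) = 85/3 (T(h, o) = 2 + 79/3 = 85/3)
n(V) = (-202 + V)/(2*V) (n(V) = (-202 + V)/((2*V)) = (-202 + V)*(1/(2*V)) = (-202 + V)/(2*V))
n(206) + T(47, l(12, -14)) = (1/2)*(-202 + 206)/206 + 85/3 = (1/2)*(1/206)*4 + 85/3 = 1/103 + 85/3 = 8758/309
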